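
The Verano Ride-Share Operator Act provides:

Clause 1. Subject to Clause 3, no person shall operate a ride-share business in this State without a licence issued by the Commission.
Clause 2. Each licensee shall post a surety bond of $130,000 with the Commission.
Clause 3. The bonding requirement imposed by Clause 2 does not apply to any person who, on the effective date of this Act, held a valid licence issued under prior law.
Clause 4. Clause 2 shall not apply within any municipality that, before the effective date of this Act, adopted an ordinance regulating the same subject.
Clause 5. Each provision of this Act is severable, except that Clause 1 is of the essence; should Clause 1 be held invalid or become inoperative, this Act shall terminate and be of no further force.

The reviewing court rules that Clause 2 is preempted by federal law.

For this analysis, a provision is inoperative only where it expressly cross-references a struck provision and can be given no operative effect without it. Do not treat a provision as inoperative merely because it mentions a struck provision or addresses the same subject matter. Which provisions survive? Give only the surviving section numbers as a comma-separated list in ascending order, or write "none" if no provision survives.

Clause 2 is struck. The only function of Clause 3 is the grandfather exemption from Clause 2, so it cannot stand once Clause 2 is removed. The only function of Clause 4 is the local-preemption carve-out from Clause 2, so it cannot stand once Clause 2 is removed. Although Clause 1 refers to Clause 3, its operative terms do not depend on Clause 3, so it remains in effect. Clause 5 makes Clause 1 an essential term, but Clause 1 is unaffected, so the severability proviso in Clause 5 preserves the remaining provisions. That leaves Clause 1 and Clause 5 in effect.

1, 5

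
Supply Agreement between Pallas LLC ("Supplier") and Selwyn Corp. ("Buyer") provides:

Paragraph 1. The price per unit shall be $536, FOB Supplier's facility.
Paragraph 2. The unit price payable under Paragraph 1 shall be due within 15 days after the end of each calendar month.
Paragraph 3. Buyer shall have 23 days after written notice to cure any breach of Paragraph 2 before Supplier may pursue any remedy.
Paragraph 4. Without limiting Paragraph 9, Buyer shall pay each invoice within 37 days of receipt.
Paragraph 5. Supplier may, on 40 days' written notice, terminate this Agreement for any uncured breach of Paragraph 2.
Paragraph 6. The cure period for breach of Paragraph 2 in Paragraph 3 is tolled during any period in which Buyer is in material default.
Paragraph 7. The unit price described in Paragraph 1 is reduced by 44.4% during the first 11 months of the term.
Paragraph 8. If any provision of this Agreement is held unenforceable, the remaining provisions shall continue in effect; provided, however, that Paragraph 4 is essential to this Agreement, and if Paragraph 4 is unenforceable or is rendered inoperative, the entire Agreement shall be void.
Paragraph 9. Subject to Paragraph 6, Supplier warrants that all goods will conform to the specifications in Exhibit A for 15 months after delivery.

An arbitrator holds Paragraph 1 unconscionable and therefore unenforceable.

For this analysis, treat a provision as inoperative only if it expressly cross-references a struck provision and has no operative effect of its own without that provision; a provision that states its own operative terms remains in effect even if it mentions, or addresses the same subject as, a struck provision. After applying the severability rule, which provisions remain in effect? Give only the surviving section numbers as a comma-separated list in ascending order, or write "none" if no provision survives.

4, 8, 9

Paragraph 1 is struck. Paragraph 2 operates only by reference to Paragraph 1, so it falls with Paragraph 1. Paragraph 7 does nothing except set the introductory reduction to the unit price by reference to Paragraph 1; with Paragraph 1 gone it has no independent effect and is inoperative. Paragraph 3 operates only by reference to Paragraph 2, so it falls with Paragraph 2. The only function of Paragraph 5 is the termination right for breach of Paragraph 2, so it cannot stand once Paragraph 2 is removed. The whole of Paragraph 6 is the tolling of the cure period for breach of Paragraph 2, defined by reference to Paragraph 3, so Paragraph 6 cannot stand once Paragraph 3 is removed. Although Paragraph 9 refers to Paragraph 6, its operative terms do not depend on Paragraph 6, so it remains in effect. Paragraph 8 makes Paragraph 4 an essential term, but Paragraph 4 is unaffected, so the severability proviso in Paragraph 8 preserves the remaining provisions. The provisions still in force are Paragraph 4, Paragraph 8, and Paragraph 9.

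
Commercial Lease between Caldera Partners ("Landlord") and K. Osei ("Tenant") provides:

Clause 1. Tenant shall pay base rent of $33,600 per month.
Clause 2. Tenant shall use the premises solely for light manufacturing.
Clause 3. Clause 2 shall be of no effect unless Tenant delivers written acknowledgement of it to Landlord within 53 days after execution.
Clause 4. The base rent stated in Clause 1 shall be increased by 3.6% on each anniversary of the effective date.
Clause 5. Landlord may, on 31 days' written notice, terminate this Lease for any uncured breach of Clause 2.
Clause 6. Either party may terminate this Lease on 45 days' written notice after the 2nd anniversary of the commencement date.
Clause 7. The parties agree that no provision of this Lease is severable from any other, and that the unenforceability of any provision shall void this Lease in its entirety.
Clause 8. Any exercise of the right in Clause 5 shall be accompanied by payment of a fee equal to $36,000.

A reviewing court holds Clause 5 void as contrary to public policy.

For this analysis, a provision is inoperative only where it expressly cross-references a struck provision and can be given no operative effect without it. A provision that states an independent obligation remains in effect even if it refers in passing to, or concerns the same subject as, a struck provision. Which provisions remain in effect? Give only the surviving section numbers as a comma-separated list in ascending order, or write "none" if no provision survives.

Clause 5 is struck. Clause 8 has no operative effect of its own apart from Clause 5 and is therefore inoperative. Clause 7 provides that the Lease is not severable, so the invalidity of any one provision voids the entire Lease. No provision of the Lease survives.

none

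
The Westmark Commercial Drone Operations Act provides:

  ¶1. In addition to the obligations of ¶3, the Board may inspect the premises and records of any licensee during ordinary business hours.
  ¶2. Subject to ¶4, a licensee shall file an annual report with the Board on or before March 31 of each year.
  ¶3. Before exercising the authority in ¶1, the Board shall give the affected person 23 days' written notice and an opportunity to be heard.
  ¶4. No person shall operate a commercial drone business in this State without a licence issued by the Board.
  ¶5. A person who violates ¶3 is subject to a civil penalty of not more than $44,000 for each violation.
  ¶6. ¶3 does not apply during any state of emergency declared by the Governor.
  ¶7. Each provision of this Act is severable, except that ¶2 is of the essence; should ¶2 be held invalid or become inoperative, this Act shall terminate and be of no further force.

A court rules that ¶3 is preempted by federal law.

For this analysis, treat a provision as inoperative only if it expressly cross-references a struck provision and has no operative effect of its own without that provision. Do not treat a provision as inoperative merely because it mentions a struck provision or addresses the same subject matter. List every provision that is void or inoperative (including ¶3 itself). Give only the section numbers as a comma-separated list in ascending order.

¶3 is struck. ¶5 merely fixes the civil penalty for violating ¶3; with ¶3 gone it has nothing to operate on and falls away. ¶6 merely fixes the emergency suspension of ¶3; with ¶3 gone it has nothing to operate on and falls away. Although ¶1 refers to ¶3, its operative terms do not depend on ¶3, so it remains in effect. ¶7 makes ¶2 an essential term, but ¶2 is unaffected, so the severability proviso in ¶7 preserves the remaining provisions. That leaves ¶1, ¶2, ¶4, and ¶7 in effect.

3, 5, 6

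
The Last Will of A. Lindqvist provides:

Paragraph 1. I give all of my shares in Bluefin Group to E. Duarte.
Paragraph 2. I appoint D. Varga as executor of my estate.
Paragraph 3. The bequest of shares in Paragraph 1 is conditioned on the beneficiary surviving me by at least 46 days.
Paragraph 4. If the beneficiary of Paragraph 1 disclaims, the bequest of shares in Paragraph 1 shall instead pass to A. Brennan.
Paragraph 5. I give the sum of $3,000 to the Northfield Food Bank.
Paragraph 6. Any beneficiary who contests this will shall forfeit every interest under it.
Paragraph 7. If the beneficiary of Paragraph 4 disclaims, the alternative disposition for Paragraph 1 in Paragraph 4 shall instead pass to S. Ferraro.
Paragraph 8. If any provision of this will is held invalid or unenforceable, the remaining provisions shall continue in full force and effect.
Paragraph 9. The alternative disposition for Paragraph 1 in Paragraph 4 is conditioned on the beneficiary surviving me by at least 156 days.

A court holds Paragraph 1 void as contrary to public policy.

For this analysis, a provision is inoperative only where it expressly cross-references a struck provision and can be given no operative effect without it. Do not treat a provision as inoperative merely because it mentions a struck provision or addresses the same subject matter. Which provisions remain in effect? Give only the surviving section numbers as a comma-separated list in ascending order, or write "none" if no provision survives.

Paragraph 1 is struck. Paragraph 3 merely fixes the survivorship condition on Paragraph 1; with Paragraph 1 gone it has nothing to operate on and falls away. The only function of Paragraph 4 is the alternative disposition for Paragraph 1, so it cannot stand once Paragraph 1 is removed. Paragraph 7 has no operative effect of its own apart from Paragraph 4 and is therefore inoperative. Paragraph 9 has no operative effect of its own apart from Paragraph 4 and is therefore inoperative. Under the severability clause in Paragraph 8, the remaining provisions continue in force. Paragraph 2, Paragraph 5, Paragraph 6, and Paragraph 8 remain in effect.

2, 5, 6, 8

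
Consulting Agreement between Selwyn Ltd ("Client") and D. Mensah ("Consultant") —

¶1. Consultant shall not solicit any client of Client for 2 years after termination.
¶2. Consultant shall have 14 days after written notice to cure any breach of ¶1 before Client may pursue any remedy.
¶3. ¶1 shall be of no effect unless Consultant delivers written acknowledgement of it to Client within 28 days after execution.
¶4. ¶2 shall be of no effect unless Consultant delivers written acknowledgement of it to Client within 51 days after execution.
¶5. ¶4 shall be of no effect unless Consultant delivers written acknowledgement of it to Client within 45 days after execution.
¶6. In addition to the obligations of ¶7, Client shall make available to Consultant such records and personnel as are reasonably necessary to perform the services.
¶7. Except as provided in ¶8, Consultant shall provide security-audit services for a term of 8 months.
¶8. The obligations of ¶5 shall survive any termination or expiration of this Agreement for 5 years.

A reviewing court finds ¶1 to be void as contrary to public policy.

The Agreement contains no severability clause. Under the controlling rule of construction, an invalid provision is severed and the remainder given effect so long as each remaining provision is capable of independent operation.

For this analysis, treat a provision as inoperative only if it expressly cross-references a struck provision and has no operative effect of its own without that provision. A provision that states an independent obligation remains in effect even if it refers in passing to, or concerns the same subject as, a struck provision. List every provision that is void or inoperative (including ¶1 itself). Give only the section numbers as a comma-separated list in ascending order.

¶1 is struck. ¶2 operates only by reference to ¶1, so it falls with ¶1. ¶3 operates only by reference to ¶1, so it falls with ¶1. ¶4 operates only by reference to ¶2, so it falls with ¶2. The only function of ¶5 is the acknowledgement condition for ¶4, so it cannot stand once ¶4 is removed. ¶8 merely fixes the survival period for ¶5; with ¶5 gone it has nothing to operate on and falls away. Although ¶7 refers to ¶8, its operative terms do not depend on ¶8, so it remains in effect. With no severability clause, the stated default rule severs what cannot stand and enforces each remaining provision that can operate on its own. The provisions still in force are ¶6 and ¶7.

1, 2, 3, 4, 5, 8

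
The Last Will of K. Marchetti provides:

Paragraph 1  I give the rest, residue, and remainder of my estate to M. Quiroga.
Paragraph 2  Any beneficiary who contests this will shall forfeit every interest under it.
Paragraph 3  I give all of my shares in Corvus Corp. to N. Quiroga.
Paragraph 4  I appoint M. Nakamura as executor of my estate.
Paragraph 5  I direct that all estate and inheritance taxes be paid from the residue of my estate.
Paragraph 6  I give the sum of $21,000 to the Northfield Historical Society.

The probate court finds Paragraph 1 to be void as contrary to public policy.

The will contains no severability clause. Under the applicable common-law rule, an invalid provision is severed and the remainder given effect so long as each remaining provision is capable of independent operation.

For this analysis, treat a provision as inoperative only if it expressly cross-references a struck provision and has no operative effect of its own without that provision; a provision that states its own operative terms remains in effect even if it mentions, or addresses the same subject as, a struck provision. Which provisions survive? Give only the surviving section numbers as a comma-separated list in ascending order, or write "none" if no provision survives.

2, 3, 4, 5, 6

Paragraph 1 is struck. Nothing else in the will is defined by reference to Paragraph 1. Under the stated default rule, only provisions that cannot operate independently fall away; the rest are enforced. The provisions still in force are Paragraph 2, Paragraph 3, Paragraph 4, Paragraph 5, and Paragraph 6.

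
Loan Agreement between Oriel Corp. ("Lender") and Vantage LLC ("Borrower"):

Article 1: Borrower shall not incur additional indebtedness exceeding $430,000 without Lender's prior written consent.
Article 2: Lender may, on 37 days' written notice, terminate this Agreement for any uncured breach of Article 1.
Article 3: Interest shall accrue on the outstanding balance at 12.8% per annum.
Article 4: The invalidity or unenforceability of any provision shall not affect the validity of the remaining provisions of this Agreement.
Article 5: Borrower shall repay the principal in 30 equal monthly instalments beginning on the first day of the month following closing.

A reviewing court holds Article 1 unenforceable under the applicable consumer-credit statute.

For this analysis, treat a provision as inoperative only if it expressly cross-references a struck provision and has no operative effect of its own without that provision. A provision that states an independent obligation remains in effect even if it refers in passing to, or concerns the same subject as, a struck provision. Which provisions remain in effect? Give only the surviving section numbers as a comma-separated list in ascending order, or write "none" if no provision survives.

Article 1 is struck. Article 2 merely fixes the termination right for breach of Article 1; with Article 1 gone it has nothing to operate on and falls away. Under the severability clause in Article 4, the remaining provisions continue in force. That leaves Article 3, Article 4, and Article 5 in effect.

3, 4, 5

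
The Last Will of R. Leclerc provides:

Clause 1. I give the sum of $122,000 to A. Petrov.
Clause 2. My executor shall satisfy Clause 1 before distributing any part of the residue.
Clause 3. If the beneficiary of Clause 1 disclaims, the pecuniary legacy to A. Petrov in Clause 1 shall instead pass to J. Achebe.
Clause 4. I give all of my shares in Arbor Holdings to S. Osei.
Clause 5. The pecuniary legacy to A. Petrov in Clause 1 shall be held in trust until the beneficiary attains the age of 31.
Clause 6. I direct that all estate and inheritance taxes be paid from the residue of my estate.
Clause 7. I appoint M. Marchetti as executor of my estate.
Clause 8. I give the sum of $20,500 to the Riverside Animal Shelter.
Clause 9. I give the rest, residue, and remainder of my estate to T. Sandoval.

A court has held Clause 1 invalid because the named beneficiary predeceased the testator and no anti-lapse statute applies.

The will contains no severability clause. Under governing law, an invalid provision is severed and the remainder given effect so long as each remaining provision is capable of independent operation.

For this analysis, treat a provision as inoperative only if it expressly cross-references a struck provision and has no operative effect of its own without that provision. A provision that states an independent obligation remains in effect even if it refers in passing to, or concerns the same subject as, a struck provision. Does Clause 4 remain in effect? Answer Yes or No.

Yes

Clause 1 is struck. The only function of Clause 2 is the priority direction for Clause 1, so it cannot stand once Clause 1 is removed. Clause 3 merely fixes the alternative disposition for Clause 1; with Clause 1 gone it has nothing to operate on and falls away. Clause 5 operates only by reference to Clause 1, so it falls with Clause 1. With no severability clause, the stated default rule severs what cannot stand and enforces each remaining provision that can operate on its own. The provisions still in force are Clause 4, Clause 6, Clause 7, Clause 8, and Clause 9. Clause 4 is among the surviving provisions, so the answer is yes.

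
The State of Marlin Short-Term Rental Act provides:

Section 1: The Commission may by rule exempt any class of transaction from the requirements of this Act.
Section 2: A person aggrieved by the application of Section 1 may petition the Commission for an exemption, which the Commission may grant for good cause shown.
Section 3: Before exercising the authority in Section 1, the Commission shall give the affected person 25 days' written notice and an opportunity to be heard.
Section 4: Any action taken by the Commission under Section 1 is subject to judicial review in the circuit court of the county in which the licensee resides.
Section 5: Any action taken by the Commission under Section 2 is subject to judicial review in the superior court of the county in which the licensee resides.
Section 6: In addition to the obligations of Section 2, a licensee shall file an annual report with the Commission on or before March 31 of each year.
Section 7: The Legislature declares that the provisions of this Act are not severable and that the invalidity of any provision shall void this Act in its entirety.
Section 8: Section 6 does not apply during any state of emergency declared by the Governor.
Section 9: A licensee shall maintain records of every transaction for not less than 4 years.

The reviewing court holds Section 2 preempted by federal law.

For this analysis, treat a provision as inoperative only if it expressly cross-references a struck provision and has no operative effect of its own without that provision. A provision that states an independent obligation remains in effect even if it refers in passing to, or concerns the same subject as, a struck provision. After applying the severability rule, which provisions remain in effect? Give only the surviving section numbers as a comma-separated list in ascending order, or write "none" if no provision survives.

Section 2 is struck. Section 5 operates only by reference to Section 2, so it falls with Section 2. Section 7 provides that the Act is not severable, so the invalidity of any one provision voids the entire Act. No provision of the Act survives.

none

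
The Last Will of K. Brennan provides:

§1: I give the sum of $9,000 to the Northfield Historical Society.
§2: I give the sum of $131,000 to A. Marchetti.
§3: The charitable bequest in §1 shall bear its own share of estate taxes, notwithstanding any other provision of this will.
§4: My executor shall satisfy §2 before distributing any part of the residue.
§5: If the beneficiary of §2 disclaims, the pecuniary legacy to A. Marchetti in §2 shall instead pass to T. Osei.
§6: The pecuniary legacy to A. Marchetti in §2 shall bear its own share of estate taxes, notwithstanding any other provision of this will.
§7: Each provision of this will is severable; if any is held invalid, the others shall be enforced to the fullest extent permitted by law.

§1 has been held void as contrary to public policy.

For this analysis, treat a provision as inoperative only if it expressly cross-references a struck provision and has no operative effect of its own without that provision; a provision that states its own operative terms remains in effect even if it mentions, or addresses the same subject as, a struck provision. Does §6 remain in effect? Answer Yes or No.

§1 is struck. §3 operates only by reference to §1, so it falls with §1. §7 is a severability clause and preserves every provision that can still be given independent effect. §2, §4, §5, §6, and §7 remain in effect. §6 is among the surviving provisions, so the answer is yes.

Yes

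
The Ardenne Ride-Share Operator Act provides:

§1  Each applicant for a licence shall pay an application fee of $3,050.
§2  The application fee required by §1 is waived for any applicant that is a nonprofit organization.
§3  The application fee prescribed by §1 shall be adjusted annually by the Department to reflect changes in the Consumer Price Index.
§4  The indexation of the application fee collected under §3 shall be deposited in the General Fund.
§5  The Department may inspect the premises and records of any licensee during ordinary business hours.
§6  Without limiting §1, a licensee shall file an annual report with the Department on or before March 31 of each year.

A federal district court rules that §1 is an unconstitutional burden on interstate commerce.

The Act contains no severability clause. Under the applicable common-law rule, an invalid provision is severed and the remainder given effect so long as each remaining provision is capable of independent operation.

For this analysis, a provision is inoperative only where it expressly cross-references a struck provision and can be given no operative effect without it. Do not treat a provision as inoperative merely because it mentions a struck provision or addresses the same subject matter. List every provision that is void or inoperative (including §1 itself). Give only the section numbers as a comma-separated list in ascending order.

§1 is struck. §2 does nothing except set the nonprofit waiver of the application fee by reference to §1; with §1 gone it has no independent effect and is inoperative. §3 operates only by reference to §1, so it falls with §1. The whole of §4 is the disposition of the indexation of the application fee, defined by reference to §3, so §4 cannot stand once §3 is removed. §6 mentions §1 but its own obligation stands independently of §1, so §6 is not affected. With no severability clause, the stated default rule severs what cannot stand and enforces each remaining provision that can operate on its own. That leaves §5 and §6 in effect.

1, 2, 3, 4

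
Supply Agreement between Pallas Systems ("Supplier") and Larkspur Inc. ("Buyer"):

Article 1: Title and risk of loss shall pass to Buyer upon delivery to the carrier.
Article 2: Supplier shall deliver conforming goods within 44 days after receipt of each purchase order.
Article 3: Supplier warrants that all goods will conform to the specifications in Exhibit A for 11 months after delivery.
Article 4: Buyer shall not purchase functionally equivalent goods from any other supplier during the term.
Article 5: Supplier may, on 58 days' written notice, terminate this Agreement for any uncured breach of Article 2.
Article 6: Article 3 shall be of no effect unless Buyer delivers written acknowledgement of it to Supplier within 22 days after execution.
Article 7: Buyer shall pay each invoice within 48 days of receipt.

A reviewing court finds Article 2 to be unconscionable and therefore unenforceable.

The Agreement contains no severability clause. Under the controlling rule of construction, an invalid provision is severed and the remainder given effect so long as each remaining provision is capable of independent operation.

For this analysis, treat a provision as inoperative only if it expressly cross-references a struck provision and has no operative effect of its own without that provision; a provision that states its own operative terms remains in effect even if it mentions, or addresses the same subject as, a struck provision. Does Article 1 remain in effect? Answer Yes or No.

Article 2 is struck. The only function of Article 5 is the termination right for breach of Article 2, so it cannot stand once Article 2 is removed. Under the stated default rule, only provisions that cannot operate independently fall away; the rest are enforced. Article 1, Article 3, Article 4, Article 6, and Article 7 remain in effect. Article 1 is among the surviving provisions, so the answer is yes.

Yes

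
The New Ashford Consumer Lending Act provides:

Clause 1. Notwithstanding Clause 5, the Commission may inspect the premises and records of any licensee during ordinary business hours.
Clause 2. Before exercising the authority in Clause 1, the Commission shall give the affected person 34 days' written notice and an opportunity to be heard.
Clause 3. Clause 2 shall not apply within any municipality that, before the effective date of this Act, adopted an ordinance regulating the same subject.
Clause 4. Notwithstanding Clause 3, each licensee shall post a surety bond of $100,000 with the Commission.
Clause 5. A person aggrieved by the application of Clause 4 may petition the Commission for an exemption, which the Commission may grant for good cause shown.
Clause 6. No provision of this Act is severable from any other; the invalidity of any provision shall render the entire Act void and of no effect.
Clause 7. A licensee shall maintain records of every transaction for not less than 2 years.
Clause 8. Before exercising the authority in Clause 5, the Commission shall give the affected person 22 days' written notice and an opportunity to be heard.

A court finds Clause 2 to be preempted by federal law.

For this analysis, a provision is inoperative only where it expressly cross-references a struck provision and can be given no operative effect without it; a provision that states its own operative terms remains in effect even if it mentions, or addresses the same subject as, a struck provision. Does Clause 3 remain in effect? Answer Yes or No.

Clause 2 is struck. Clause 3 merely fixes the local-preemption carve-out from Clause 2; with Clause 2 gone it has nothing to operate on and falls away. Clause 6 provides that the Act is not severable, so the invalidity of any one provision voids the entire Act. No provision of the Act survives. Clause 3 is among the inoperative provisions, so the answer is no.

No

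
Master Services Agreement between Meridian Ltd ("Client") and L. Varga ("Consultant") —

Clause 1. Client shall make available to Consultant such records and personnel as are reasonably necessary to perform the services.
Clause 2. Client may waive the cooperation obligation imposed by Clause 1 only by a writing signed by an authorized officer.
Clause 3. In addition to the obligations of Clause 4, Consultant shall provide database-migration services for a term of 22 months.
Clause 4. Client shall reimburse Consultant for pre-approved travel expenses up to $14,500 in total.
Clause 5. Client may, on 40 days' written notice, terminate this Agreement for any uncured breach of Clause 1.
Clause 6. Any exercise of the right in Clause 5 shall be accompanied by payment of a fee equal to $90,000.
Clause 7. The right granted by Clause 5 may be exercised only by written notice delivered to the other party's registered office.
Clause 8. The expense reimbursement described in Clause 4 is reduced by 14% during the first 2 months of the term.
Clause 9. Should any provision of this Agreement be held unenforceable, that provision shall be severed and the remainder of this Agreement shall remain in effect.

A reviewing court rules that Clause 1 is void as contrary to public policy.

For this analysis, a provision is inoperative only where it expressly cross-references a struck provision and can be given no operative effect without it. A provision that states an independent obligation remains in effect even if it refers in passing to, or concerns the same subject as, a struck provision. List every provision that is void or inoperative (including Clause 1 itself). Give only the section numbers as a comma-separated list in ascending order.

Clause 1 is struck. Clause 2 operates only by reference to Clause 1, so it falls with Clause 1. Clause 5 operates only by reference to Clause 1, so it falls with Clause 1. Clause 6 operates only by reference to Clause 5, so it falls with Clause 5. Clause 7 has no operative effect of its own apart from Clause 5 and is therefore inoperative. Clause 9 is a severability clause and preserves every provision that can still be given independent effect. That leaves Clause 3, Clause 4, Clause 8, and Clause 9 in effect.

1, 2, 5, 6, 7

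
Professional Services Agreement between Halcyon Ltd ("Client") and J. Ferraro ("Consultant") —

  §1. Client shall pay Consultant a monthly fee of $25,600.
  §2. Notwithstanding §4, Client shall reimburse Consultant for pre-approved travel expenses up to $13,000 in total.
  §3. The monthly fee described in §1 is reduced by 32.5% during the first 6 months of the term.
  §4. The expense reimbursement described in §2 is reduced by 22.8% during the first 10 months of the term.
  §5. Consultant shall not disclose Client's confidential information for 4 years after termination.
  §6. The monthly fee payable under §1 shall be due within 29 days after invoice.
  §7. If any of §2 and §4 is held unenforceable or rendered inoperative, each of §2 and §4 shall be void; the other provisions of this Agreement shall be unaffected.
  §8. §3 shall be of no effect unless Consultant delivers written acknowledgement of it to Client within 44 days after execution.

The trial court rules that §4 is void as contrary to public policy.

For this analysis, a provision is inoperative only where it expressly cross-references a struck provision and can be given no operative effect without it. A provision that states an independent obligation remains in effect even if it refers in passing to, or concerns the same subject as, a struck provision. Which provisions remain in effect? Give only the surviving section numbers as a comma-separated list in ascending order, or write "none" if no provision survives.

1, 3, 5, 6, 7, 8

§4 is struck. Nothing else in the Agreement is defined by reference to §4. §7 declares §2 and §4 mutually dependent; since one of them has fallen, all of them are of no effect. That brings down §2 as well. The remainder continues in force under §7. §1, §3, §5, §6, §7, and §8 remain in effect.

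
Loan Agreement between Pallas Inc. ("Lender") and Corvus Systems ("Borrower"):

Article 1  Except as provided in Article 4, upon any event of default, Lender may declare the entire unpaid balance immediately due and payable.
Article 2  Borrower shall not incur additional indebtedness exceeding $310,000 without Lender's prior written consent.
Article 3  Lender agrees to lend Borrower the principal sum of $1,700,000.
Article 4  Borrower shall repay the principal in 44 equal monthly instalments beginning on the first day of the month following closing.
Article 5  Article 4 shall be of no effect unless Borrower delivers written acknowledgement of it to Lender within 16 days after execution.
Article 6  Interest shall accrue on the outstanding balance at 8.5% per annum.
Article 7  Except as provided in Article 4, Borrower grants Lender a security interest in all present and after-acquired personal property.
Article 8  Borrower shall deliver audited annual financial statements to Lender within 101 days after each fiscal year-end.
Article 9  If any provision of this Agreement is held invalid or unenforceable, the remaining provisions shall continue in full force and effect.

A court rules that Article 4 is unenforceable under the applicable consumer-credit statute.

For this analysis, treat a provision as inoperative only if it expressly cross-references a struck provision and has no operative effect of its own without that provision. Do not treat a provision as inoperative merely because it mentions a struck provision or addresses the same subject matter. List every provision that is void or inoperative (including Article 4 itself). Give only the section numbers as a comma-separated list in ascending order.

Article 4 is struck. Article 5 operates only by reference to Article 4, so it falls with Article 4. Article 7 mentions Article 4 but its own obligation stands independently of Article 4, so Article 7 is not affected. Although Article 1 refers to Article 4, its operative terms do not depend on Article 4, so it remains in effect. Article 9 is a severability clause and preserves every provision that can still be given independent effect. That leaves Article 1, Article 2, Article 3, Article 6, Article 7, Article 8, and Article 9 in effect.

4, 5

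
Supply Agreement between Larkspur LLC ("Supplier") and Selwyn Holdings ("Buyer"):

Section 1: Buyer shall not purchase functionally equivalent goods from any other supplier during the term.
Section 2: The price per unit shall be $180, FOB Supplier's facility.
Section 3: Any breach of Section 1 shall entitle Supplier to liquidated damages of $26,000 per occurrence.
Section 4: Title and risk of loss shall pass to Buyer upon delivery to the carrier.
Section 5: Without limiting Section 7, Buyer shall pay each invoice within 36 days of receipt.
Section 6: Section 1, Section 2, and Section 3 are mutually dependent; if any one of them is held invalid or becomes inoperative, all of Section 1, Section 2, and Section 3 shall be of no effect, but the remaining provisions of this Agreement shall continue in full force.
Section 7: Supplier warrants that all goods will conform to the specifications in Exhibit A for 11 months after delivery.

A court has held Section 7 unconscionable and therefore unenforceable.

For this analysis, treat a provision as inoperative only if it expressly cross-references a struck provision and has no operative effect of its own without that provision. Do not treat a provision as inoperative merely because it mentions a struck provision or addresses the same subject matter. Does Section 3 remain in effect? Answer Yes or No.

Section 7 is struck. Section 5 mentions Section 7 but its own obligation stands independently of Section 7, so Section 5 is not affected. Nothing else in the Agreement is defined by reference to Section 7. Section 6 ties Section 1, Section 2, and Section 3 together, but none of those is affected here; the remaining provisions continue in force under Section 6. Section 1, Section 2, Section 3, Section 4, Section 5, and Section 6 remain in effect. Section 3 is among the surviving provisions, so the answer is yes.

Yes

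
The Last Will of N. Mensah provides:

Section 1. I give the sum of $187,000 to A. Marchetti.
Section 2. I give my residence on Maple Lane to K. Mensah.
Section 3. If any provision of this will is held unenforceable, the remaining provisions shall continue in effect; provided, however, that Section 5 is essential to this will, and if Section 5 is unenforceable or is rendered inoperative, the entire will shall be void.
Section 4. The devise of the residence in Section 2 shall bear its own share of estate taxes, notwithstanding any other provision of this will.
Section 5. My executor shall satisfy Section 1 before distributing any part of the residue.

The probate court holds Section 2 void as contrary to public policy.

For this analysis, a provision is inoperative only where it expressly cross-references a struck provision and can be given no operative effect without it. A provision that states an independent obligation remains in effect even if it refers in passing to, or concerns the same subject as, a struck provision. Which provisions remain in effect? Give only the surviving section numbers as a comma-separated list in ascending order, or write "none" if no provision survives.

1, 3, 5

Section 2 is struck. Section 4 operates only by reference to Section 2, so it falls with Section 2. Section 3 makes Section 5 an essential term, but Section 5 is unaffected, so the severability proviso in Section 3 preserves the remaining provisions. That leaves Section 1, Section 3, and Section 5 in effect.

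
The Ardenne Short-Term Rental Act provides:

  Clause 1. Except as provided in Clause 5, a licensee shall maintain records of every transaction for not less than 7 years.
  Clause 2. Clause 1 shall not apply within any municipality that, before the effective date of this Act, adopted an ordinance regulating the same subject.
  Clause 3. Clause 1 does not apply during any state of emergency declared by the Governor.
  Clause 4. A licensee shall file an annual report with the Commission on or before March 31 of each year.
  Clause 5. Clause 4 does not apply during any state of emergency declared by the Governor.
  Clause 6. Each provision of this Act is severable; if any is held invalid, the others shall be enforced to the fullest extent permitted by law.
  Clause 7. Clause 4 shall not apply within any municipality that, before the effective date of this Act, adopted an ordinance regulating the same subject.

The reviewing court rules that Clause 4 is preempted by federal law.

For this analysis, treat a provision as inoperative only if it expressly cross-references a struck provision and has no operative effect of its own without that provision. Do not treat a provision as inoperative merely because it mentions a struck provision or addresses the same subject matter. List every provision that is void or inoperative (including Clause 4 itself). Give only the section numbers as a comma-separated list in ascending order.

Clause 4 is struck. Clause 5 has no operative effect of its own apart from Clause 4 and is therefore inoperative. Clause 7 has no operative effect of its own apart from Clause 4 and is therefore inoperative. Clause 1 mentions Clause 5 but its own obligation stands independently of Clause 5, so Clause 1 is not affected. Under the severability clause in Clause 6, the remaining provisions continue in force. Clause 1, Clause 2, Clause 3, and Clause 6 remain in effect.

4, 5, 7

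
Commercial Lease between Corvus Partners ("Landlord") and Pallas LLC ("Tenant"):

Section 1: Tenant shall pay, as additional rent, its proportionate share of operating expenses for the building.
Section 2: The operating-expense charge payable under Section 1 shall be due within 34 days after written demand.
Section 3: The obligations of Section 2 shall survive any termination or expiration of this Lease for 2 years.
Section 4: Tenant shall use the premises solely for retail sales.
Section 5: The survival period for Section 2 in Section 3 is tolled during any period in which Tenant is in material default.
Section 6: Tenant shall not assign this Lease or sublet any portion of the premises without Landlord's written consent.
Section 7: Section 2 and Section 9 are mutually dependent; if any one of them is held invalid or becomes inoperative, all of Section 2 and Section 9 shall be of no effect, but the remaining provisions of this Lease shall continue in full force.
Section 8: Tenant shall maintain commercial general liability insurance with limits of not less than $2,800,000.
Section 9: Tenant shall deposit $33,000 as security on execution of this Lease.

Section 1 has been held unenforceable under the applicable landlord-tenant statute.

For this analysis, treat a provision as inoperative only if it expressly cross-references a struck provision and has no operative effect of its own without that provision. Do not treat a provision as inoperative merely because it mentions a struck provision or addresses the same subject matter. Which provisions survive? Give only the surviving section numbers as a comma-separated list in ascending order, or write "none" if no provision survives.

4, 6, 7, 8

Section 1 is struck. The whole of Section 2 is the payment deadline for the operating-expense charge, defined by reference to Section 1, so Section 2 cannot stand once Section 1 is removed. Section 3 merely fixes the survival period for Section 2; with Section 2 gone it has nothing to operate on and falls away. Section 5 operates only by reference to Section 3, so it falls with Section 3. Section 7 declares Section 2 and Section 9 mutually dependent; since one of them has fallen, all of them are of no effect. That brings down Section 9 as well. The remainder continues in force under Section 7. The provisions still in force are Section 4, Section 6, Section 7, and Section 8.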